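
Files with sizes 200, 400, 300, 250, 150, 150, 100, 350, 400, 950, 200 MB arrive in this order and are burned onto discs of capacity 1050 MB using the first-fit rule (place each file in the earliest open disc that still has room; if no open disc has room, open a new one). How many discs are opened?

4

  200 → disc 1 (new)  [load 200/1050]
  400 → disc 1  [load 600/1050]
  300 → disc 1  [load 900/1050]
  250 → disc 2 (new)  [load 250/1050]
  150 → disc 1  [load 1050/1050]
  150 → disc 2  [load 400/1050]
  100 → disc 2  [load 500/1050]
  350 → disc 2  [load 850/1050]
  400 → disc 3 (new)  [load 400/1050]
  950 → disc 4 (new)  [load 950/1050]
  200 → disc 2  [load 1050/1050]
4 discs opened.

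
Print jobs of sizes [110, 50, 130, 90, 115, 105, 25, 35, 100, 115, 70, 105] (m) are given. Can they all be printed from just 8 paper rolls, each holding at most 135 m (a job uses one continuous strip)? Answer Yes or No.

Total = 1050 m; ⌈1050/135⌉ = 8.
9 print jobs each exceed half the capacity and cannot share a roll, forcing at least 9 paper rolls.
At least 9 paper rolls are required, but only 8 are allowed.

No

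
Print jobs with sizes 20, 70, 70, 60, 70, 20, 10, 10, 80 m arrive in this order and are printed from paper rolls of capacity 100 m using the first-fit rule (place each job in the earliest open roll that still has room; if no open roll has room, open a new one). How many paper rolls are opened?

5

  20 → roll 1 (new)  [load 20/100]
  70 → roll 1  [load 90/100]
  70 → roll 2 (new)  [load 70/100]
  60 → roll 3 (new)  [load 60/100]
  70 → roll 4 (new)  [load 70/100]
  20 → roll 2  [load 90/100]
  10 → roll 1  [load 100/100]
  10 → roll 2  [load 100/100]
  80 → roll 5 (new)  [load 80/100]
5 paper rolls opened.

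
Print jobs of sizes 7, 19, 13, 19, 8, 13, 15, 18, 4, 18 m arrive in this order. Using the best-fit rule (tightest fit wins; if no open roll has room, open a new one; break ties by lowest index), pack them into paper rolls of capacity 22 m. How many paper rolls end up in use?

7

  7 → roll 1 (new)  [load 7/22]
  19 → roll 2 (new)  [load 19/22]
  13 → roll 1  [load 20/22]
  19 → roll 3 (new)  [load 19/22]
  8 → roll 4 (new)  [load 8/22]
  13 → roll 4  [load 21/22]
  15 → roll 5 (new)  [load 15/22]
  18 → roll 6 (new)  [load 18/22]
  4 → roll 6  [load 22/22]
  18 → roll 7 (new)  [load 18/22]
7 paper rolls opened.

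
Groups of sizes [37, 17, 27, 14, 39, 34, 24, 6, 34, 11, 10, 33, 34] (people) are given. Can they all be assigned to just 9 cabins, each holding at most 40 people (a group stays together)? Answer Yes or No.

Yes

A valid assignment using 9 cabins:
  cabin 1: 39 = 39
  cabin 2: 37 = 37
  cabin 3: 34 + 6 = 40
  cabin 4: 34 = 34
  cabin 5: 34 = 34
  cabin 6: 33 = 33
  cabin 7: 27 + 11 = 38
  cabin 8: 24 + 14 = 38
  cabin 9: 17 + 10 = 27
Every load is within 40 people, so 9 cabins suffice.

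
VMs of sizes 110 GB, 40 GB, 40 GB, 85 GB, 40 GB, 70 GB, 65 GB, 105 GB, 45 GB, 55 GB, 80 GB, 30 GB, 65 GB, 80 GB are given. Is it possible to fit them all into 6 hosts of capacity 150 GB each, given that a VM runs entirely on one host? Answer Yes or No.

Total = 910 GB; ⌈910/150⌉ = 7.
At least 7 hosts are required, but only 6 are allowed.

No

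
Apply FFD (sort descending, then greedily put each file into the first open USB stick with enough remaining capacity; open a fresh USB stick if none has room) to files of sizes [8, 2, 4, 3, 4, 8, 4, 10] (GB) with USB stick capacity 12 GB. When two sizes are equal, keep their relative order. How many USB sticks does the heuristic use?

4

Sorted descending: 10, 8, 8, 4, 4, 4, 3, 2.
  10 → USB stick 1 (new)  [load 10/12]
  8 → USB stick 2 (new)  [load 8/12]
  8 → USB stick 3 (new)  [load 8/12]
  4 → USB stick 2  [load 12/12]
  4 → USB stick 3  [load 12/12]
  4 → USB stick 4 (new)  [load 4/12]
  3 → USB stick 4  [load 7/12]
  2 → USB stick 1  [load 12/12]
4 USB sticks opened.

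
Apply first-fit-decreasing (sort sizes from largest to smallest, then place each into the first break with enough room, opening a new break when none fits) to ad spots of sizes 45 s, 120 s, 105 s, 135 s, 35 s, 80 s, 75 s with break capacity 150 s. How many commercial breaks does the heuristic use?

Sorted descending: 135, 120, 105, 80, 75, 45, 35.
  135 → break 1 (new)  [load 135/150]
  120 → break 2 (new)  [load 120/150]
  105 → break 3 (new)  [load 105/150]
  80 → break 4 (new)  [load 80/150]
  75 → break 5 (new)  [load 75/150]
  45 → break 3  [load 150/150]
  35 → break 4  [load 115/150]
5 commercial breaks opened.

5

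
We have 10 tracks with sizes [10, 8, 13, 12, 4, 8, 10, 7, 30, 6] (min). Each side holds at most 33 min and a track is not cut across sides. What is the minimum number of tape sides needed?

4

Total = 30 + 13 + 12 + 10 + 10 + 8 + 8 + 7 + 6 + 4 = 108 min.
Lower bound: ⌈108/33⌉ = 4 tape sides.
A packing using 4 tape sides:
  side 1: 30 = 30
  side 2: 13 + 12 + 8 = 33
  side 3: 10 + 10 + 8 + 4 = 32
  side 4: 7 + 6 = 13
This matches the lower bound, so 4 is optimal.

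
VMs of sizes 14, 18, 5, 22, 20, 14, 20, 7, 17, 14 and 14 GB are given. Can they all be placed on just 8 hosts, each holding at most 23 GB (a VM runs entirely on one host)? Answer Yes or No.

No

Total = 165 GB; ⌈165/23⌉ = 8.
9 VMs each exceed half the capacity and cannot share a host, forcing at least 9 hosts.
At least 9 hosts are required, but only 8 are allowed.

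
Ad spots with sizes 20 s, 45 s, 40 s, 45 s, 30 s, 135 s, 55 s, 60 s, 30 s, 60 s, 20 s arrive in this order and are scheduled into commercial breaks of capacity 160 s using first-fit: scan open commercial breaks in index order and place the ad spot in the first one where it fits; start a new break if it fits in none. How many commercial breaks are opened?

  20 → break 1 (new)  [load 20/160]
  45 → break 1  [load 65/160]
  40 → break 1  [load 105/160]
  45 → break 1  [load 150/160]
  30 → break 2 (new)  [load 30/160]
  135 → break 3 (new)  [load 135/160]
  55 → break 2  [load 85/160]
  60 → break 2  [load 145/160]
  30 → break 4 (new)  [load 30/160]
  60 → break 4  [load 90/160]
  20 → break 3  [load 155/160]
4 commercial breaks opened.

4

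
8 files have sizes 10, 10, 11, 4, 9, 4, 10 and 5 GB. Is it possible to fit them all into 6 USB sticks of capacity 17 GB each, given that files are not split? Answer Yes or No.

Yes

A valid assignment using 5 USB sticks:
  USB stick 1: 11 + 5 = 16
  USB stick 2: 10 + 4 = 14
  USB stick 3: 10 + 4 = 14
  USB stick 4: 10 = 10
  USB stick 5: 9 = 9
That uses only 5 ≤ 6, so 6 USB sticks are enough.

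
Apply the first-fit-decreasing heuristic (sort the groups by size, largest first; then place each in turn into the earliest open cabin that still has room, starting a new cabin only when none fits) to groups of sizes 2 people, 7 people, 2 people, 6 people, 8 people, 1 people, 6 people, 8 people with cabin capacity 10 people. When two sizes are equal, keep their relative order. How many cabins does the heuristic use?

Sorted descending: 8, 8, 7, 6, 6, 2, 2, 1.
  8 → cabin 1 (new)  [load 8/10]
  8 → cabin 2 (new)  [load 8/10]
  7 → cabin 3 (new)  [load 7/10]
  6 → cabin 4 (new)  [load 6/10]
  6 → cabin 5 (new)  [load 6/10]
  2 → cabin 1  [load 10/10]
  2 → cabin 2  [load 10/10]
  1 → cabin 3  [load 8/10]
5 cabins opened.

5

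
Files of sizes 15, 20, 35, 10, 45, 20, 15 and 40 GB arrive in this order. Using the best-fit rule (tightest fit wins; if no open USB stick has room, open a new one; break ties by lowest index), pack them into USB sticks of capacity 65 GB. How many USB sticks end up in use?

  15 → USB stick 1 (new)  [load 15/65]
  20 → USB stick 1  [load 35/65]
  35 → USB stick 2 (new)  [load 35/65]
  10 → USB stick 1  [load 45/65]
  45 → USB stick 3 (new)  [load 45/65]
  20 → USB stick 1  [load 65/65]
  15 → USB stick 3  [load 60/65]
  40 → USB stick 4 (new)  [load 40/65]
4 USB sticks opened.

4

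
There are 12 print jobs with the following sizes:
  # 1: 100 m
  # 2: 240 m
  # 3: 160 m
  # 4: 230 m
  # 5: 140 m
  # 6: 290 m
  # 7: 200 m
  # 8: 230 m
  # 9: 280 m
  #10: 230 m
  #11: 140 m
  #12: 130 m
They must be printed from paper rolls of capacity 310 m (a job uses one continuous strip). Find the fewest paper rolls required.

9

Total = 290 + 280 + 240 + 230 + 230 + 230 + 200 + 160 + 140 + 140 + 130 + 100 = 2370 m.
Lower bound: ⌈2370/310⌉ = 8 paper rolls.
A packing using 9 paper rolls:
  roll 1: 290 = 290
  roll 2: 280 = 280
  roll 3: 240 = 240
  roll 4: 230 = 230
  roll 5: 230 = 230
  roll 6: 230 = 230
  roll 7: 200 + 100 = 300
  roll 8: 160 + 140 = 300
  roll 9: 140 + 130 = 270
No arrangement into 8 paper rolls stays within capacity, so 9 is optimal.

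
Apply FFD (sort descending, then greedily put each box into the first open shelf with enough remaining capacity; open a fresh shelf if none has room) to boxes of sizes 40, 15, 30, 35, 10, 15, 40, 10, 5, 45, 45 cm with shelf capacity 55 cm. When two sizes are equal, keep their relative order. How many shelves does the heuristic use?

Sorted descending: 45, 45, 40, 40, 35, 30, 15, 15, 10, 10, 5.
  45 → shelf 1 (new)  [load 45/55]
  45 → shelf 2 (new)  [load 45/55]
  40 → shelf 3 (new)  [load 40/55]
  40 → shelf 4 (new)  [load 40/55]
  35 → shelf 5 (new)  [load 35/55]
  30 → shelf 6 (new)  [load 30/55]
  15 → shelf 3  [load 55/55]
  15 → shelf 4  [load 55/55]
  10 → shelf 1  [load 55/55]
  10 → shelf 2  [load 55/55]
  5 → shelf 5  [load 40/55]
6 shelves opened.

6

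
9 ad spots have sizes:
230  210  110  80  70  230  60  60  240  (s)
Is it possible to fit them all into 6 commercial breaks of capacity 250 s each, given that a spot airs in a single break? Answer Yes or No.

Yes

A valid assignment using 6 commercial breaks:
  break 1: 240 = 240
  break 2: 230 = 230
  break 3: 230 = 230
  break 4: 210 = 210
  break 5: 110 + 80 + 60 = 250
  break 6: 70 + 60 = 130
Every load is within 250 s, so 6 commercial breaks suffice.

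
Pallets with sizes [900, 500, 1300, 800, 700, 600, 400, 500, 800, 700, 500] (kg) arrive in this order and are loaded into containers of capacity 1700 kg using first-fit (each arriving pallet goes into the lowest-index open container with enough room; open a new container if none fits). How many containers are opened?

  900 → container 1 (new)  [load 900/1700]
  500 → container 1  [load 1400/1700]
  1300 → container 2 (new)  [load 1300/1700]
  800 → container 3 (new)  [load 800/1700]
  700 → container 3  [load 1500/1700]
  600 → container 4 (new)  [load 600/1700]
  400 → container 2  [load 1700/1700]
  500 → container 4  [load 1100/1700]
  800 → container 5 (new)  [load 800/1700]
  700 → container 5  [load 1500/1700]
  500 → container 4  [load 1600/1700]
5 containers opened.

5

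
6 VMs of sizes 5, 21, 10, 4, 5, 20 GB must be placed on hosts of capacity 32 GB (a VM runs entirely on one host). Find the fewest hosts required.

Total = 21 + 20 + 10 + 5 + 5 + 4 = 65 GB.
Lower bound: ⌈65/32⌉ = 3 hosts.
A packing using 3 hosts:
  host 1: 21 + 10 = 31
  host 2: 20 + 5 + 5 = 30
  host 3: 4 = 4
This matches the lower bound, so 3 is optimal.

3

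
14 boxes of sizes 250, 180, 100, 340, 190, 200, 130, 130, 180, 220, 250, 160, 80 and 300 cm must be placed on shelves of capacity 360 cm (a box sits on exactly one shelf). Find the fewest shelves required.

Total = 340 + 300 + 250 + 250 + 220 + 200 + 190 + 180 + 180 + 160 + 130 + 130 + 100 + 80 = 2710 cm.
Lower bound: ⌈2710/360⌉ = 8 shelves.
A packing using 8 shelves:
  shelf 1: 340 = 340
  shelf 2: 300 = 300
  shelf 3: 250 + 100 = 350
  shelf 4: 250 + 80 = 330
  shelf 5: 220 + 130 = 350
  shelf 6: 200 + 160 = 360
  shelf 7: 190 + 130 = 320
  shelf 8: 180 + 180 = 360
This matches the lower bound, so 8 is optimal.

8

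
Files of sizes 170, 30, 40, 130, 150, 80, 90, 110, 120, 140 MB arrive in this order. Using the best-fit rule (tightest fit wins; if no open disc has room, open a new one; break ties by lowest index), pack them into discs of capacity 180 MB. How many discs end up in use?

  170 → disc 1 (new)  [load 170/180]
  30 → disc 2 (new)  [load 30/180]
  40 → disc 2  [load 70/180]
  130 → disc 3 (new)  [load 130/180]
  150 → disc 4 (new)  [load 150/180]
  80 → disc 2  [load 150/180]
  90 → disc 5 (new)  [load 90/180]
  110 → disc 6 (new)  [load 110/180]
  120 → disc 7 (new)  [load 120/180]
  140 → disc 8 (new)  [load 140/180]
8 discs opened.

8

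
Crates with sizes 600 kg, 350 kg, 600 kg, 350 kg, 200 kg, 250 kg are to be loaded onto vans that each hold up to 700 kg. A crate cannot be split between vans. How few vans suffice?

4

Total = 600 + 600 + 350 + 350 + 250 + 200 = 2350 kg.
Lower bound: ⌈2350/700⌉ = 4 vans.
A packing using 4 vans:
  van 1: 600 = 600
  van 2: 600 = 600
  van 3: 350 + 350 = 700
  van 4: 250 + 200 = 450
This matches the lower bound, so 4 is optimal.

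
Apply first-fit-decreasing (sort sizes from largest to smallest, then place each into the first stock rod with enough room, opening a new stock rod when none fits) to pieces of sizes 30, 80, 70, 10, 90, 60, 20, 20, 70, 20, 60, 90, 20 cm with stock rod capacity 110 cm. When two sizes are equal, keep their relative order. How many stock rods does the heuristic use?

Sorted descending: 90, 90, 80, 70, 70, 60, 60, 30, 20, 20, 20, 20, 10.
  90 → stock rod 1 (new)  [load 90/110]
  90 → stock rod 2 (new)  [load 90/110]
  80 → stock rod 3 (new)  [load 80/110]
  70 → stock rod 4 (new)  [load 70/110]
  70 → stock rod 5 (new)  [load 70/110]
  60 → stock rod 6 (new)  [load 60/110]
  60 → stock rod 7 (new)  [load 60/110]
  30 → stock rod 3  [load 110/110]
  20 → stock rod 1  [load 110/110]
  20 → stock rod 2  [load 110/110]
  20 → stock rod 4  [load 90/110]
  20 → stock rod 4  [load 110/110]
  10 → stock rod 5  [load 80/110]
7 stock rods opened.

7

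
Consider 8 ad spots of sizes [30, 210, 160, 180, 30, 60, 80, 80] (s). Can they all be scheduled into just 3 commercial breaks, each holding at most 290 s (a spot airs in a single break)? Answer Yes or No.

A valid assignment using 3 commercial breaks:
  break 1: 210 + 80 = 290
  break 2: 180 + 80 + 30 = 290
  break 3: 160 + 60 + 30 = 250
Every load is within 290 s, so 3 commercial breaks suffice.

Yes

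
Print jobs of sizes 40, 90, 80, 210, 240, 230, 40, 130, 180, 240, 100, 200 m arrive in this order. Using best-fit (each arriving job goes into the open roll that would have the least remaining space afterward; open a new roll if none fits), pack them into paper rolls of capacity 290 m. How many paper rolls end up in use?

8

  40 → roll 1 (new)  [load 40/290]
  90 → roll 1  [load 130/290]
  80 → roll 1  [load 210/290]
  210 → roll 2 (new)  [load 210/290]
  240 → roll 3 (new)  [load 240/290]
  230 → roll 4 (new)  [load 230/290]
  40 → roll 3  [load 280/290]
  130 → roll 5 (new)  [load 130/290]
  180 → roll 6 (new)  [load 180/290]
  240 → roll 7 (new)  [load 240/290]
  100 → roll 6  [load 280/290]
  200 → roll 8 (new)  [load 200/290]
8 paper rolls opened.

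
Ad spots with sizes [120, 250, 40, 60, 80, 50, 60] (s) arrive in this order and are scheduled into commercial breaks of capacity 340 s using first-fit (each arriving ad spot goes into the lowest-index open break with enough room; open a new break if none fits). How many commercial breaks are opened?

  120 → break 1 (new)  [load 120/340]
  250 → break 2 (new)  [load 250/340]
  40 → break 1  [load 160/340]
  60 → break 1  [load 220/340]
  80 → break 1  [load 300/340]
  50 → break 2  [load 300/340]
  60 → break 3 (new)  [load 60/340]
3 commercial breaks opened.

3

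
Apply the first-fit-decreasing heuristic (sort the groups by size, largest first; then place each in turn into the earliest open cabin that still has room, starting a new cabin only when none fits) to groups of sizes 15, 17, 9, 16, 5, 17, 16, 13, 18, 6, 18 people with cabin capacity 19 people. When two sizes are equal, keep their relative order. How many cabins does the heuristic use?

9

Sorted descending: 18, 18, 17, 17, 16, 16, 15, 13, 9, 6, 5.
  18 → cabin 1 (new)  [load 18/19]
  18 → cabin 2 (new)  [load 18/19]
  17 → cabin 3 (new)  [load 17/19]
  17 → cabin 4 (new)  [load 17/19]
  16 → cabin 5 (new)  [load 16/19]
  16 → cabin 6 (new)  [load 16/19]
  15 → cabin 7 (new)  [load 15/19]
  13 → cabin 8 (new)  [load 13/19]
  9 → cabin 9 (new)  [load 9/19]
  6 → cabin 8  [load 19/19]
  5 → cabin 9  [load 14/19]
9 cabins opened.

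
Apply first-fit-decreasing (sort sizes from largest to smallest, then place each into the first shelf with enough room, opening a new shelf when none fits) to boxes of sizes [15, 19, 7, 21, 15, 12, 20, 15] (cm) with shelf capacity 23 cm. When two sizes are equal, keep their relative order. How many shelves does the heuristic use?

7

Sorted descending: 21, 20, 19, 15, 15, 15, 12, 7.
  21 → shelf 1 (new)  [load 21/23]
  20 → shelf 2 (new)  [load 20/23]
  19 → shelf 3 (new)  [load 19/23]
  15 → shelf 4 (new)  [load 15/23]
  15 → shelf 5 (new)  [load 15/23]
  15 → shelf 6 (new)  [load 15/23]
  12 → shelf 7 (new)  [load 12/23]
  7 → shelf 4  [load 22/23]
7 shelves opened.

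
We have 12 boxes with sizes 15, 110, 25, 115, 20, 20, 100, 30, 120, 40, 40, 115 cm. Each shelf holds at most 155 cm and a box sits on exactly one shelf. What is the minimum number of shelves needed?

Total = 120 + 115 + 115 + 110 + 100 + 40 + 40 + 30 + 25 + 20 + 20 + 15 = 750 cm.
Lower bound: ⌈750/155⌉ = 5 shelves.
A packing using 5 shelves:
  shelf 1: 120 + 30 = 150
  shelf 2: 115 + 40 = 155
  shelf 3: 115 + 40 = 155
  shelf 4: 110 + 25 + 20 = 155
  shelf 5: 100 + 20 + 15 = 135
This matches the lower bound, so 5 is optimal.

5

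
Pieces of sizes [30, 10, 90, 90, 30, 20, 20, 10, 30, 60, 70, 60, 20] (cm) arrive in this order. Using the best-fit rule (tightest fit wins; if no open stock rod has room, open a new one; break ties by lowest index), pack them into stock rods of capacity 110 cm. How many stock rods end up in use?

6

  30 → stock rod 1 (new)  [load 30/110]
  10 → stock rod 1  [load 40/110]
  90 → stock rod 2 (new)  [load 90/110]
  90 → stock rod 3 (new)  [load 90/110]
  30 → stock rod 1  [load 70/110]
  20 → stock rod 2  [load 110/110]
  20 → stock rod 3  [load 110/110]
  10 → stock rod 1  [load 80/110]
  30 → stock rod 1  [load 110/110]
  60 → stock rod 4 (new)  [load 60/110]
  70 → stock rod 5 (new)  [load 70/110]
  60 → stock rod 6 (new)  [load 60/110]
  20 → stock rod 5  [load 90/110]
6 stock rods opened.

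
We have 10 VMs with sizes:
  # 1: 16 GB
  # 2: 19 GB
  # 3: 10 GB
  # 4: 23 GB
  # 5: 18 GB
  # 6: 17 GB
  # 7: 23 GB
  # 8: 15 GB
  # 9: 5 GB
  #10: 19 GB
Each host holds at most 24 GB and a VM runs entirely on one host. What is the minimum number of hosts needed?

9

Total = 23 + 23 + 19 + 19 + 18 + 17 + 16 + 15 + 10 + 5 = 165 GB.
Lower bound: ⌈165/24⌉ = 7 hosts.
Also, 8 VMs each exceed 12 GB, and no two of those can share a host, so at least 8 hosts are needed.
A packing using 9 hosts:
  host 1: 23 = 23
  host 2: 23 = 23
  host 3: 19 + 5 = 24
  host 4: 19 = 19
  host 5: 18 = 18
  host 6: 17 = 17
  host 7: 16 = 16
  host 8: 15 = 15
  host 9: 10 = 10
No arrangement into 8 hosts stays within capacity, so 9 is optimal.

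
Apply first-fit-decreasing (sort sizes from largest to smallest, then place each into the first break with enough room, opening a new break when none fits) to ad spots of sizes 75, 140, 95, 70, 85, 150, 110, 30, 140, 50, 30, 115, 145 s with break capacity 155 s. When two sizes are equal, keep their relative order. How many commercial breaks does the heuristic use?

9

Sorted descending: 150, 145, 140, 140, 115, 110, 95, 85, 75, 70, 50, 30, 30.
  150 → break 1 (new)  [load 150/155]
  145 → break 2 (new)  [load 145/155]
  140 → break 3 (new)  [load 140/155]
  140 → break 4 (new)  [load 140/155]
  115 → break 5 (new)  [load 115/155]
  110 → break 6 (new)  [load 110/155]
  95 → break 7 (new)  [load 95/155]
  85 → break 8 (new)  [load 85/155]
  75 → break 9 (new)  [load 75/155]
  70 → break 8  [load 155/155]
  50 → break 7  [load 145/155]
  30 → break 5  [load 145/155]
  30 → break 6  [load 140/155]
9 commercial breaks opened.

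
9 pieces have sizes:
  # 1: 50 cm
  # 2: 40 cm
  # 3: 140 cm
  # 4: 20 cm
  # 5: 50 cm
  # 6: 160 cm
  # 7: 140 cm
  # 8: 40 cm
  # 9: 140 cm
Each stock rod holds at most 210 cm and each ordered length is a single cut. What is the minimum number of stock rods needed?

4

Total = 160 + 140 + 140 + 140 + 50 + 50 + 40 + 40 + 20 = 780 cm.
Lower bound: ⌈780/210⌉ = 4 stock rods.
A packing using 4 stock rods:
  stock rod 1: 160 + 50 = 210
  stock rod 2: 140 + 50 + 20 = 210
  stock rod 3: 140 + 40 = 180
  stock rod 4: 140 + 40 = 180
This matches the lower bound, so 4 is optimal.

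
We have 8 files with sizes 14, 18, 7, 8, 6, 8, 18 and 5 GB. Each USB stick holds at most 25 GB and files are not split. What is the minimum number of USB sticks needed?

4

Total = 18 + 18 + 14 + 8 + 8 + 7 + 6 + 5 = 84 GB.
Lower bound: ⌈84/25⌉ = 4 USB sticks.
A packing using 4 USB sticks:
  USB stick 1: 18 + 7 = 25
  USB stick 2: 18 + 6 = 24
  USB stick 3: 14 + 8 = 22
  USB stick 4: 8 + 5 = 13
This matches the lower bound, so 4 is optimal.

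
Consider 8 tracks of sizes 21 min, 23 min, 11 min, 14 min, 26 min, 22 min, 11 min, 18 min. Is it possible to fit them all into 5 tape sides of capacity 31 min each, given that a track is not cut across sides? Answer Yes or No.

No

Total = 146 min; ⌈146/31⌉ = 5.
The bound of 5 does not rule out 5, but exhaustive search shows no assignment into 5 tape sides of capacity 31 min exists — the minimum is 6.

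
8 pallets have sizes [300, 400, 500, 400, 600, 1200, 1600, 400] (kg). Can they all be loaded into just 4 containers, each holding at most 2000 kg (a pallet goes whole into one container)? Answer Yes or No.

Yes

A valid assignment using 3 containers:
  container 1: 1600 + 400 = 2000
  container 2: 1200 + 600 = 1800
  container 3: 500 + 400 + 400 + 300 = 1600
That uses only 3 ≤ 4, so 4 containers are enough.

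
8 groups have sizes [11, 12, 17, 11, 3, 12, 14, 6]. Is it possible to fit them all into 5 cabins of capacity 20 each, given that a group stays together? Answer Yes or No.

Total = 86; ⌈86/20⌉ = 5.
6 groups each exceed half the capacity and cannot share a cabin, forcing at least 6 cabins.
At least 6 cabins are required, but only 5 are allowed.

No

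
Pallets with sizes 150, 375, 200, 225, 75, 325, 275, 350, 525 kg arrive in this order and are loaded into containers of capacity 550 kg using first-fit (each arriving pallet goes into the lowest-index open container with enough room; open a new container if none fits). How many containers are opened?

  150 → container 1 (new)  [load 150/550]
  375 → container 1  [load 525/550]
  200 → container 2 (new)  [load 200/550]
  225 → container 2  [load 425/550]
  75 → container 2  [load 500/550]
  325 → container 3 (new)  [load 325/550]
  275 → container 4 (new)  [load 275/550]
  350 → container 5 (new)  [load 350/550]
  525 → container 6 (new)  [load 525/550]
6 containers opened.

6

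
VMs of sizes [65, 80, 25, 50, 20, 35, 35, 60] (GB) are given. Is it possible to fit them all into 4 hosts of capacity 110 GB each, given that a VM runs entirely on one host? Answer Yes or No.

Yes

A valid assignment using 4 hosts:
  host 1: 80 + 25 = 105
  host 2: 65 + 35 = 100
  host 3: 60 + 50 = 110
  host 4: 35 + 20 = 55
Every load is within 110 GB, so 4 hosts suffice.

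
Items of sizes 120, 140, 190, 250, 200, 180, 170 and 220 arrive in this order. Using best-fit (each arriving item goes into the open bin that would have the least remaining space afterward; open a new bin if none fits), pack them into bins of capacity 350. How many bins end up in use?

  120 → bin 1 (new)  [load 120/350]
  140 → bin 1  [load 260/350]
  190 → bin 2 (new)  [load 190/350]
  250 → bin 3 (new)  [load 250/350]
  200 → bin 4 (new)  [load 200/350]
  180 → bin 5 (new)  [load 180/350]
  170 → bin 5  [load 350/350]
  220 → bin 6 (new)  [load 220/350]
6 bins opened.

6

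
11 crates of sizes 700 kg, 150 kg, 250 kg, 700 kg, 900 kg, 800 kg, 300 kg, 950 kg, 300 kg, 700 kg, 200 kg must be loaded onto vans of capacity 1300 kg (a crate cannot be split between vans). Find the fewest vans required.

Total = 950 + 900 + 800 + 700 + 700 + 700 + 300 + 300 + 250 + 200 + 150 = 5950 kg.
Lower bound: ⌈5950/1300⌉ = 5 vans.
Also, 6 crates each exceed 650 kg, and no two of those can share a van, so at least 6 vans are needed.
A packing using 6 vans:
  van 1: 950 + 300 = 1250
  van 2: 900 + 300 = 1200
  van 3: 800 + 250 + 200 = 1250
  van 4: 700 + 150 = 850
  van 5: 700 = 700
  van 6: 700 = 700
This matches the lower bound, so 6 is optimal.

6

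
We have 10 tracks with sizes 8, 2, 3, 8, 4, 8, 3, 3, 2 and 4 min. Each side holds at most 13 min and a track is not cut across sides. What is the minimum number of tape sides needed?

4

Total = 8 + 8 + 8 + 4 + 4 + 3 + 3 + 3 + 2 + 2 = 45 min.
Lower bound: ⌈45/13⌉ = 4 tape sides.
A packing using 4 tape sides:
  side 1: 8 + 4 = 12
  side 2: 8 + 4 = 12
  side 3: 8 + 3 + 2 = 13
  side 4: 3 + 3 + 2 = 8
This matches the lower bound, so 4 is optimal.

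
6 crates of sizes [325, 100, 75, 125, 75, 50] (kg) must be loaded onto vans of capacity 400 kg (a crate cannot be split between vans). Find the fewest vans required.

Total = 325 + 125 + 100 + 75 + 75 + 50 = 750 kg.
Lower bound: ⌈750/400⌉ = 2 vans.
A packing using 2 vans:
  van 1: 325 + 75 = 400
  van 2: 125 + 100 + 75 + 50 = 350
This matches the lower bound, so 2 is optimal.

2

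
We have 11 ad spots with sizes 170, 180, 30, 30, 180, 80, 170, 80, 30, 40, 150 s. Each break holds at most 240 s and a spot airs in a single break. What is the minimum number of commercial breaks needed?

6

Total = 180 + 180 + 170 + 170 + 150 + 80 + 80 + 40 + 30 + 30 + 30 = 1140 s.
Lower bound: ⌈1140/240⌉ = 5 commercial breaks.
A packing using 6 commercial breaks:
  break 1: 180 + 40 = 220
  break 2: 180 + 30 + 30 = 240
  break 3: 170 + 30 = 200
  break 4: 170 = 170
  break 5: 150 + 80 = 230
  break 6: 80 = 80
No arrangement into 5 commercial breaks stays within capacity, so 6 is optimal.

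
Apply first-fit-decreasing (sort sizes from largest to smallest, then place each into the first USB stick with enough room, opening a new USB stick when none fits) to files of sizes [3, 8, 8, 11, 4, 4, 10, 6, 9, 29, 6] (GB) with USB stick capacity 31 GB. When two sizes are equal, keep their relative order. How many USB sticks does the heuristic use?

4

Sorted descending: 29, 11, 10, 9, 8, 8, 6, 6, 4, 4, 3.
  29 → USB stick 1 (new)  [load 29/31]
  11 → USB stick 2 (new)  [load 11/31]
  10 → USB stick 2  [load 21/31]
  9 → USB stick 2  [load 30/31]
  8 → USB stick 3 (new)  [load 8/31]
  8 → USB stick 3  [load 16/31]
  6 → USB stick 3  [load 22/31]
  6 → USB stick 3  [load 28/31]
  4 → USB stick 4 (new)  [load 4/31]
  4 → USB stick 4  [load 8/31]
  3 → USB stick 3  [load 31/31]
4 USB sticks opened.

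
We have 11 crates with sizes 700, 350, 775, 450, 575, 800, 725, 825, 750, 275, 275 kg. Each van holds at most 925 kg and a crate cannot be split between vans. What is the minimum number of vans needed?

9

Total = 825 + 800 + 775 + 750 + 725 + 700 + 575 + 450 + 350 + 275 + 275 = 6500 kg.
Lower bound: ⌈6500/925⌉ = 8 vans.
A packing using 9 vans:
  van 1: 825 = 825
  van 2: 800 = 800
  van 3: 775 = 775
  van 4: 750 = 750
  van 5: 725 = 725
  van 6: 700 = 700
  van 7: 575 + 350 = 925
  van 8: 450 + 275 = 725
  van 9: 275 = 275
No arrangement into 8 vans stays within capacity, so 9 is optimal.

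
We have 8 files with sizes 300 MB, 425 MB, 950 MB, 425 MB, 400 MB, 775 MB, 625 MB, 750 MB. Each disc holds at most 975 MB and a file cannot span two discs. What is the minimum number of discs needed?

6

Total = 950 + 775 + 750 + 625 + 425 + 425 + 400 + 300 = 4650 MB.
Lower bound: ⌈4650/975⌉ = 5 discs.
A packing using 6 discs:
  disc 1: 950 = 950
  disc 2: 775 = 775
  disc 3: 750 = 750
  disc 4: 625 + 300 = 925
  disc 5: 425 + 425 = 850
  disc 6: 400 = 400
No arrangement into 5 discs stays within capacity, so 6 is optimal.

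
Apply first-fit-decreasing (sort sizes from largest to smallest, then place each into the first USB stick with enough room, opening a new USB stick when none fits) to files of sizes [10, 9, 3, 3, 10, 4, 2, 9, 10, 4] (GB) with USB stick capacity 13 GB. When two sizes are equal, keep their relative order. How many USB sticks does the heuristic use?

Sorted descending: 10, 10, 10, 9, 9, 4, 4, 3, 3, 2.
  10 → USB stick 1 (new)  [load 10/13]
  10 → USB stick 2 (new)  [load 10/13]
  10 → USB stick 3 (new)  [load 10/13]
  9 → USB stick 4 (new)  [load 9/13]
  9 → USB stick 5 (new)  [load 9/13]
  4 → USB stick 4  [load 13/13]
  4 → USB stick 5  [load 13/13]
  3 → USB stick 1  [load 13/13]
  3 → USB stick 2  [load 13/13]
  2 → USB stick 3  [load 12/13]
5 USB sticks opened.

5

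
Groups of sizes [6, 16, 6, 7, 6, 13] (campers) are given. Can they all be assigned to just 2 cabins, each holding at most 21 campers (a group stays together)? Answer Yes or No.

Total = 54 campers; ⌈54/21⌉ = 3.
At least 3 cabins are required, but only 2 are allowed.

No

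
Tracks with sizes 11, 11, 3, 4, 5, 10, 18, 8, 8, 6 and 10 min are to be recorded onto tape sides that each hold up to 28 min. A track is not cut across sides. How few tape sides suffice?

4

Total = 18 + 11 + 11 + 10 + 10 + 8 + 8 + 6 + 5 + 4 + 3 = 94 min.
Lower bound: ⌈94/28⌉ = 4 tape sides.
A packing using 4 tape sides:
  side 1: 18 + 10 = 28
  side 2: 11 + 11 + 6 = 28
  side 3: 10 + 8 + 8 = 26
  side 4: 5 + 4 + 3 = 12
This matches the lower bound, so 4 is optimal.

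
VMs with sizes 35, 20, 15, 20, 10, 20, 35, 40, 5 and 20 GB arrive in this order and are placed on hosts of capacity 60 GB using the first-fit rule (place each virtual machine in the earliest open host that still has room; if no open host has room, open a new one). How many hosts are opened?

4

  35 → host 1 (new)  [load 35/60]
  20 → host 1  [load 55/60]
  15 → host 2 (new)  [load 15/60]
  20 → host 2  [load 35/60]
  10 → host 2  [load 45/60]
  20 → host 3 (new)  [load 20/60]
  35 → host 3  [load 55/60]
  40 → host 4 (new)  [load 40/60]
  5 → host 1  [load 60/60]
  20 → host 4  [load 60/60]
4 hosts opened.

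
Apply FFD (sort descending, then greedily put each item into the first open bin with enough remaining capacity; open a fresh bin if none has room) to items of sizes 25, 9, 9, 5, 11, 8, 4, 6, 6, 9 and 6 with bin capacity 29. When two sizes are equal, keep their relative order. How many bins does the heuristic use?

4

Sorted descending: 25, 11, 9, 9, 9, 8, 6, 6, 6, 5, 4.
  25 → bin 1 (new)  [load 25/29]
  11 → bin 2 (new)  [load 11/29]
  9 → bin 2  [load 20/29]
  9 → bin 2  [load 29/29]
  9 → bin 3 (new)  [load 9/29]
  8 → bin 3  [load 17/29]
  6 → bin 3  [load 23/29]
  6 → bin 3  [load 29/29]
  6 → bin 4 (new)  [load 6/29]
  5 → bin 4  [load 11/29]
  4 → bin 1  [load 29/29]
4 bins opened.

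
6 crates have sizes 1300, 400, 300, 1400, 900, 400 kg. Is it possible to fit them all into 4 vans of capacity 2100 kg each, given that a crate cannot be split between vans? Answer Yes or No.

Yes

A valid assignment using 3 vans:
  van 1: 1400 + 400 + 300 = 2100
  van 2: 1300 + 400 = 1700
  van 3: 900 = 900
That uses only 3 ≤ 4, so 4 vans are enough.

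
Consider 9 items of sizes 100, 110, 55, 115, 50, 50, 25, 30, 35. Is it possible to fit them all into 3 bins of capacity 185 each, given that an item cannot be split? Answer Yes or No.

Total = 570; ⌈570/185⌉ = 4.
At least 4 bins are required, but only 3 are allowed.

No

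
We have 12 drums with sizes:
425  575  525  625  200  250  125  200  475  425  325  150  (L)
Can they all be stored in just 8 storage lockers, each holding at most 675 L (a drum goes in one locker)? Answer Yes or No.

Yes

A valid assignment using 7 storage lockers:
  locker 1: 625 = 625
  locker 2: 575 = 575
  locker 3: 525 + 150 = 675
  locker 4: 475 + 200 = 675
  locker 5: 425 + 250 = 675
  locker 6: 425 + 200 = 625
  locker 7: 325 + 125 = 450
That uses only 7 ≤ 8, so 8 storage lockers are enough.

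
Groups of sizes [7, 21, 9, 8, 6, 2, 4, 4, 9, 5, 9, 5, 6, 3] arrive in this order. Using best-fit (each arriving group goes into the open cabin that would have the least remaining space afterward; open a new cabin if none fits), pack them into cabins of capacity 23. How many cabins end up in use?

  7 → cabin 1 (new)  [load 7/23]
  21 → cabin 2 (new)  [load 21/23]
  9 → cabin 1  [load 16/23]
  8 → cabin 3 (new)  [load 8/23]
  6 → cabin 1  [load 22/23]
  2 → cabin 2  [load 23/23]
  4 → cabin 3  [load 12/23]
  4 → cabin 3  [load 16/23]
  9 → cabin 4 (new)  [load 9/23]
  5 → cabin 3  [load 21/23]
  9 → cabin 4  [load 18/23]
  5 → cabin 4  [load 23/23]
  6 → cabin 5 (new)  [load 6/23]
  3 → cabin 5  [load 9/23]
5 cabins opened.

5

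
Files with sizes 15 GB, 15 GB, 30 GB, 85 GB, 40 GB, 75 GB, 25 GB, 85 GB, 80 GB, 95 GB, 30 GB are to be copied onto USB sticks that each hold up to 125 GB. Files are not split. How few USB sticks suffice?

5

Total = 95 + 85 + 85 + 80 + 75 + 40 + 30 + 30 + 25 + 15 + 15 = 575 GB.
Lower bound: ⌈575/125⌉ = 5 USB sticks.
A packing using 5 USB sticks:
  USB stick 1: 95 + 30 = 125
  USB stick 2: 85 + 40 = 125
  USB stick 3: 85 + 30 = 115
  USB stick 4: 80 + 25 + 15 = 120
  USB stick 5: 75 + 15 = 90
This matches the lower bound, so 5 is optimal.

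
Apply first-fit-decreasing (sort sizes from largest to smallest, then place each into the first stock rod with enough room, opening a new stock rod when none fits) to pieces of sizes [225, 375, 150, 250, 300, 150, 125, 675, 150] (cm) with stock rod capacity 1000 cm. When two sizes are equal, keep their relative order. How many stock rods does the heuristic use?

3

Sorted descending: 675, 375, 300, 250, 225, 150, 150, 150, 125.
  675 → stock rod 1 (new)  [load 675/1000]
  375 → stock rod 2 (new)  [load 375/1000]
  300 → stock rod 1  [load 975/1000]
  250 → stock rod 2  [load 625/1000]
  225 → stock rod 2  [load 850/1000]
  150 → stock rod 2  [load 1000/1000]
  150 → stock rod 3 (new)  [load 150/1000]
  150 → stock rod 3  [load 300/1000]
  125 → stock rod 3  [load 425/1000]
3 stock rods opened.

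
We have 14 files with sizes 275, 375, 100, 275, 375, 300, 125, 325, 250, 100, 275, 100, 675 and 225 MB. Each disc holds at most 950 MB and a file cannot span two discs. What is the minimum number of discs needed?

4

Total = 675 + 375 + 375 + 325 + 300 + 275 + 275 + 275 + 250 + 225 + 125 + 100 + 100 + 100 = 3775 MB.
Lower bound: ⌈3775/950⌉ = 4 discs.
A packing using 4 discs:
  disc 1: 675 + 275 = 950
  disc 2: 375 + 375 + 100 + 100 = 950
  disc 3: 325 + 300 + 225 + 100 = 950
  disc 4: 275 + 275 + 250 + 125 = 925
This matches the lower bound, so 4 is optimal.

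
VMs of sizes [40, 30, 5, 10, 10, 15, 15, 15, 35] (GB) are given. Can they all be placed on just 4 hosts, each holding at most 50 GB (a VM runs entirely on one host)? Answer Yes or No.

A valid assignment using 4 hosts:
  host 1: 40 + 10 = 50
  host 2: 35 + 15 = 50
  host 3: 30 + 15 + 5 = 50
  host 4: 15 + 10 = 25
Every load is within 50 GB, so 4 hosts suffice.

Yes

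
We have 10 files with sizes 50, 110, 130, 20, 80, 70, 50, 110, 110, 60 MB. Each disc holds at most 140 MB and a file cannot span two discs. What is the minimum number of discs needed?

Total = 130 + 110 + 110 + 110 + 80 + 70 + 60 + 50 + 50 + 20 = 790 MB.
Lower bound: ⌈790/140⌉ = 6 discs.
A packing using 7 discs:
  disc 1: 130 = 130
  disc 2: 110 + 20 = 130
  disc 3: 110 = 110
  disc 4: 110 = 110
  disc 5: 80 + 60 = 140
  disc 6: 70 + 50 = 120
  disc 7: 50 = 50
No arrangement into 6 discs stays within capacity, so 7 is optimal.

7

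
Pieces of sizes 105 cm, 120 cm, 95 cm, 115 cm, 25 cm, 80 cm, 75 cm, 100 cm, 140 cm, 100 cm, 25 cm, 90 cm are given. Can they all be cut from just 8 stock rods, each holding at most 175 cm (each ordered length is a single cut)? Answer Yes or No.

A valid assignment using 8 stock rods:
  stock rod 1: 140 + 25 = 165
  stock rod 2: 120 + 25 = 145
  stock rod 3: 115 = 115
  stock rod 4: 105 = 105
  stock rod 5: 100 + 75 = 175
  stock rod 6: 100 = 100
  stock rod 7: 95 + 80 = 175
  stock rod 8: 90 = 90
Every load is within 175 cm, so 8 stock rods suffice.

Yes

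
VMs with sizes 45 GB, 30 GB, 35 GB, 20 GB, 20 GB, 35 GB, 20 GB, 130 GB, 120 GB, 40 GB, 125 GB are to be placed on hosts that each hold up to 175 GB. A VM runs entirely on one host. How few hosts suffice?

Total = 130 + 125 + 120 + 45 + 40 + 35 + 35 + 30 + 20 + 20 + 20 = 620 GB.
Lower bound: ⌈620/175⌉ = 4 hosts.
A packing using 4 hosts:
  host 1: 130 + 45 = 175
  host 2: 125 + 40 = 165
  host 3: 120 + 35 + 20 = 175
  host 4: 35 + 30 + 20 + 20 = 105
This matches the lower bound, so 4 is optimal.

4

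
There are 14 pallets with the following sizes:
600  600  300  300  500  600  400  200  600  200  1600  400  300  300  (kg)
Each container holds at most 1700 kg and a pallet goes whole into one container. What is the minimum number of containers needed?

Total = 1600 + 600 + 600 + 600 + 600 + 500 + 400 + 400 + 300 + 300 + 300 + 300 + 200 + 200 = 6900 kg.
Lower bound: ⌈6900/1700⌉ = 5 containers.
A packing using 5 containers:
  container 1: 1600 = 1600
  container 2: 600 + 600 + 500 = 1700
  container 3: 600 + 600 + 400 = 1600
  container 4: 400 + 300 + 300 + 300 + 300 = 1600
  container 5: 200 + 200 = 400
This matches the lower bound, so 5 is optimal.

5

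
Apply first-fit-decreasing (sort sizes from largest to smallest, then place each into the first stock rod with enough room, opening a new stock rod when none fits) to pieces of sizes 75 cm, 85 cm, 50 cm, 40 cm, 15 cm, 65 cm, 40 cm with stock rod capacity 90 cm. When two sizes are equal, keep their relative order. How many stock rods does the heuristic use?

Sorted descending: 85, 75, 65, 50, 40, 40, 15.
  85 → stock rod 1 (new)  [load 85/90]
  75 → stock rod 2 (new)  [load 75/90]
  65 → stock rod 3 (new)  [load 65/90]
  50 → stock rod 4 (new)  [load 50/90]
  40 → stock rod 4  [load 90/90]
  40 → stock rod 5 (new)  [load 40/90]
  15 → stock rod 2  [load 90/90]
5 stock rods opened.

5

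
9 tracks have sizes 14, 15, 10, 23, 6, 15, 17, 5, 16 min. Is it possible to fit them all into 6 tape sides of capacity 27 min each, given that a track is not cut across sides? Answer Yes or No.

A valid assignment using 6 tape sides:
  side 1: 23 = 23
  side 2: 17 + 10 = 27
  side 3: 16 + 6 + 5 = 27
  side 4: 15 = 15
  side 5: 15 = 15
  side 6: 14 = 14
Every load is within 27 min, so 6 tape sides suffice.

Yes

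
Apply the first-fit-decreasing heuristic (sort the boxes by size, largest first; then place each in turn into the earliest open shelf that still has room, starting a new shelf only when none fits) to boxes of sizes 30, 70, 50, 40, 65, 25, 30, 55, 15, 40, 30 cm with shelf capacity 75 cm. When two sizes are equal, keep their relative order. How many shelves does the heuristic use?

7

Sorted descending: 70, 65, 55, 50, 40, 40, 30, 30, 30, 25, 15.
  70 → shelf 1 (new)  [load 70/75]
  65 → shelf 2 (new)  [load 65/75]
  55 → shelf 3 (new)  [load 55/75]
  50 → shelf 4 (new)  [load 50/75]
  40 → shelf 5 (new)  [load 40/75]
  40 → shelf 6 (new)  [load 40/75]
  30 → shelf 5  [load 70/75]
  30 → shelf 6  [load 70/75]
  30 → shelf 7 (new)  [load 30/75]
  25 → shelf 4  [load 75/75]
  15 → shelf 3  [load 70/75]
7 shelves opened.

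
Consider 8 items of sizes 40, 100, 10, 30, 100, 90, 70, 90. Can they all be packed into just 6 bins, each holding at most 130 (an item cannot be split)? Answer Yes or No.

Yes

A valid assignment using 5 bins:
  bin 1: 100 + 30 = 130
  bin 2: 100 + 10 = 110
  bin 3: 90 + 40 = 130
  bin 4: 90 = 90
  bin 5: 70 = 70
That uses only 5 ≤ 6, so 6 bins are enough.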